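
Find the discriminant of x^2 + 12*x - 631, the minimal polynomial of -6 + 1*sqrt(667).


The element -6 + 1*sqrt(667) has minimal polynomial:
x^2 + 12*x - 631
Discriminant = (12)^2 - 4*(-631)
= 144 + 2524
= 2668

2668


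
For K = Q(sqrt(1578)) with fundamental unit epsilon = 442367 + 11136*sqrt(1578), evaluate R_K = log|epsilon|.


epsilon = 442367 + 11136*sqrt(1578)
= 884734.0000
R = ln(884734.0000)
= 13.6930

13.6930


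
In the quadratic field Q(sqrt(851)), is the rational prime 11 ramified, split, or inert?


K = Q(sqrt(851)). Since d mod 4 = 3, disc(K) = 3404.
Check p | disc: 3404 mod 11 = 5.
p does not divide disc. Compute Legendre symbol (d/p):
4^((11-1)/2) mod 11 = 1
(d/p) = 1, so p splits: (p) = P*P' with e=1, f=1, g=2.
Therefore p is split.

split


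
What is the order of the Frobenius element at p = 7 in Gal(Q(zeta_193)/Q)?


The Frobenius at p in Gal(Q(zeta_n)/Q) = (Z/nZ)* is the class of p, so its order is ord_193(7), the smallest k >= 1 with 7^k = 1 mod 193.
n = 193 = 193, phi(193) = 192; the order divides phi(n).
Divisors of 192: 1, 2, 3, 4, 6, 8, 12, 16, 24, 32, 48, 64, 96, 192
Repeated squaring mod 193: 7^1 = 7, 7^2 = 49, 7^4 = 85, 7^8 = 84, 7^16 = 108, 7^32 = 84, 7^64 = 108, 7^128 = 84
Test divisors in increasing order:
  k=1: 7^1 = 7 mod 193
  k=2: 7^2 = 49 mod 193
  k=3: 7^3 = 49 * 7 = 150 mod 193
  k=4: 7^4 = 85 mod 193
  k=6: 7^6 = 85 * 49 = 112 mod 193
  k=8: 7^8 = 84 mod 193
  k=12: 7^12 = 84 * 85 = 192 mod 193
  k=16: 7^16 = 108 mod 193
  k=24: 7^24 = 108 * 84 = 1 mod 193  <- first divisor giving 1
Order = 24

24


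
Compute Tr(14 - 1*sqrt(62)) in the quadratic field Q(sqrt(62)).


Tr(a + b*sqrt(d)) = (a + b*sqrt(d)) + (a - b*sqrt(d)) = 2a
= 2 * (14)
= 28

28


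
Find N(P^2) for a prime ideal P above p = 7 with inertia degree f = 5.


N(P^a) = p^(a*f)
= 7^(2*5)
= 7^10
= 282475249

282475249


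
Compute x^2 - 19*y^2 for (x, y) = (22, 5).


x^2 - d*y^2
= 22^2 - 19*5^2
= 484 - 475
= 9

9


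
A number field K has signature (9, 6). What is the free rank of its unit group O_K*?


By Dirichlet's unit theorem:
rank = r1 + r2 - 1
= 9 + 6 - 1
= 14

14


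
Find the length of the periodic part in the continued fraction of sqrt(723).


Run the CF algorithm for sqrt(723).
a_0 = floor(sqrt(723)) = 26; set m_0=0, q_0=1.
Recurrence: m' = q*a - m,  q' = (d - m'^2)/q,  a' = floor((a_0 + m')/q').
  step 1: m=26, q=47, a=1
  step 2: m=21, q=6, a=7
  step 3: m=21, q=47, a=1
  step 4: m=26, q=1, a=52
a_4 = 2*a_0 = 52, so the period closes here.
sqrt(723) = [26; 1, 7, 1, 52]
Period length = 4

4


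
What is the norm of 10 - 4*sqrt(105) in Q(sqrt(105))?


N(a + b*sqrt(d)) = a^2 - d*b^2
= (10)^2 - (105)*(-4)^2
= 100 - 1680
= -1580

-1580


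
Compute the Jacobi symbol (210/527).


Compute (210/527) via quadratic reciprocity:
  pull out 2: (2/527) = +1  (since 527 mod 8 = 7)
  reciprocity: (105/527) -> +(527/105)
  reduce: (2/105)
  pull out 2: (2/105) = +1  (since 105 mod 8 = 1)
  (1/105) = 1
Product of signs = 1

1


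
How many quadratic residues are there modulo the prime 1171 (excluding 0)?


For prime p, the number of non-zero quadratic residues is (p-1)/2.
= (1171-1)/2
= 585

585


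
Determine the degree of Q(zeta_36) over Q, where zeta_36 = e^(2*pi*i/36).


The degree equals Euler's totient phi(36).
36 = 2^2 * 3^2
phi(36) = 12

12


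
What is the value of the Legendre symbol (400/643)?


p = 643 is prime, so compute (400/643) with the reciprocity algorithm (Jacobi-symbol steps: pull out 2s via (2/n), flip via reciprocity, reduce):
  pull out 2: (2/643) = -1  (since 643 mod 8 = 3)
  pull out 2: (2/643) = -1  (since 643 mod 8 = 3)
  pull out 2: (2/643) = -1  (since 643 mod 8 = 3)
  pull out 2: (2/643) = -1  (since 643 mod 8 = 3)
  reciprocity: (25/643) -> +(643/25)
  reduce: (18/25)
  pull out 2: (2/25) = +1  (since 25 mod 8 = 1)
  reciprocity: (9/25) -> +(25/9)
  reduce: (7/9)
  reciprocity: (7/9) -> +(9/7)
  reduce: (2/7)
  pull out 2: (2/7) = +1  (since 7 mod 8 = 7)
  (1/7) = 1
Product of signs = 1
(400/643) = 1

1


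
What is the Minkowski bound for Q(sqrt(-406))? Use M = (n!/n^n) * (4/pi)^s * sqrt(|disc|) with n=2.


d = -406, d mod 4 = 2, so disc(K) = 4d = -1624; |disc(K)| = 1624
Imaginary quadratic field, so n = 2, s = r2 = 1, r1 = 0
M = (n!/n^n) * (4/pi)^s * sqrt(|disc(K)|) = (2!/2^2) * (4/pi)^1 * sqrt(1624)
= 0.5 * 1.273240 * 40.298883
= 25.6551

25.6551


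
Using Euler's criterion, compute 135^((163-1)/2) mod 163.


p = 163 is prime and the exponent is (p-1)/2 = 81, so by Euler's criterion 135^81 = (135/163) = +1 or -1 mod 163.
Compute by square-and-multiply:
  81 = 64 + 16 + 1 (binary 1010001)
  Repeated squaring mod 163: 135^1 = 135, 135^2 = 132, 135^4 = 146, 135^8 = 126, 135^16 = 65, 135^32 = 150, 135^64 = 6
  135^81 = 135^64 * 135^16 * 135^1 = 6 * 65 * 135 mod 163
    6 * 65 = 390 = 64 mod 163
    64 * 135 = 8640 = 1 mod 163
  135^81 = 1 mod 163
Result 1: 135 is a quadratic residue mod 163.
135^81 mod 163 = 1

1


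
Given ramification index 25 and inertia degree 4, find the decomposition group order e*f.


|D_P| = e * f
= 25 * 4
= 100

100


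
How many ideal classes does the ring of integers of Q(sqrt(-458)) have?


K = Q(sqrt(-458)). d mod 4 = 2, so D = disc(K) = 4d = -1832
h(K) equals the number of primitive reduced positive-definite forms (a, b, c) = a*x^2 + b*x*y + c*y^2 with b^2 - 4ac = D,
where reduced means |b| <= a <= c, with b >= 0 whenever |b| = a or a = c, and primitive means gcd(a, b, c) = 1.
Reduced forces 3a^2 <= |D| = 1832, so 1 <= a <= 24; b must have the parity of D, and c = (b^2 - D)/(4a) must be an integer >= a.
Enumerate a = 1..24, b in [-a, a]:
  a=1: (1, 0, 458)  [1]
  a=2: (2, 0, 229)  [1]
  a=3: (3, -2, 153), (3, 2, 153)  [2]
  a=4..5: none
  a=6: (6, -4, 77), (6, 4, 77)  [2]
  a=7: (7, -4, 66), (7, 4, 66)  [2]
  a=8: none
  a=9: (9, -2, 51), (9, 2, 51)  [2]
  a=10: none
  a=11: (11, -4, 42), (11, 4, 42)  [2]
  a=12: none
  a=13: (13, -12, 38), (13, 12, 38)  [2]
  a=14: (14, -4, 33), (14, 4, 33)  [2]
  a=15..16: none
  a=17: (17, -2, 27), (17, 2, 27)  [2]
  a=18: (18, -16, 29), (18, 16, 29)  [2]
  a=19: (19, -12, 26), (19, 12, 26)  [2]
  a=20: none
  a=21: (21, -10, 23), (21, -4, 22), (21, 4, 22), (21, 10, 23)  [4]
  a=22..24: none
Total reduced forms: 1 + 1 + 2 + 2 + 2 + 2 + 2 + 2 + 2 + 2 + 2 + 2 + 4 = 26
h = 26

26


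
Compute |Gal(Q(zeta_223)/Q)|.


|Gal(Q(zeta_223)/Q)| = phi(223)
= 222

222


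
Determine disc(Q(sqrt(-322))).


For K = Q(sqrt(d)) with d squarefree: disc(K) = d if d = 1 mod 4, and disc(K) = 4d if d = 2 or 3 mod 4.
Here d = -322, and d mod 4 = 2.
d = 2 mod 4, not 1 (O_K = Z[sqrt(d)]), so disc(K) = 4d = 4 * (-322) = -1288

-1288


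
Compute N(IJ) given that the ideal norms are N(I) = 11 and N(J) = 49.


N(IJ) = N(I) * N(J)
= 11 * 49
= 539

539


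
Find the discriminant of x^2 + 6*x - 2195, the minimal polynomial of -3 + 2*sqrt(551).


The element -3 + 2*sqrt(551) has minimal polynomial:
x^2 + 6*x - 2195
Discriminant = (6)^2 - 4*(-2195)
= 36 + 8780
= 8816

8816


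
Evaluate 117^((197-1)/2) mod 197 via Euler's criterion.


p = 197 is prime and the exponent is (p-1)/2 = 98, so by Euler's criterion 117^98 = (117/197) = +1 or -1 mod 197.
Compute by square-and-multiply:
  98 = 64 + 32 + 2 (binary 1100010)
  Repeated squaring mod 197: 117^1 = 117, 117^2 = 96, 117^4 = 154, 117^8 = 76, 117^16 = 63, 117^32 = 29, 117^64 = 53
  117^98 = 117^64 * 117^32 * 117^2 = 53 * 29 * 96 mod 197
    53 * 29 = 1537 = 158 mod 197
    158 * 96 = 15168 = 196 mod 197
  117^98 = 196 mod 197
Result 196 = p - 1 = -1 mod 197: 117 is a quadratic non-residue mod 197. As a residue in [0, p-1] the value is 196.
117^98 mod 197 = 196

196


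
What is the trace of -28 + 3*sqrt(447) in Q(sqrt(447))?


Tr(a + b*sqrt(d)) = (a + b*sqrt(d)) + (a - b*sqrt(d)) = 2a
= 2 * (-28)
= -56

-56


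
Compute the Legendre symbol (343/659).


p = 659 is prime, so compute (343/659) with the reciprocity algorithm (Jacobi-symbol steps: pull out 2s via (2/n), flip via reciprocity, reduce):
  reciprocity: (343/659) -> -(659/343)
  reduce: (316/343)
  pull out 2: (2/343) = +1  (since 343 mod 8 = 7)
  pull out 2: (2/343) = +1  (since 343 mod 8 = 7)
  reciprocity: (79/343) -> -(343/79)
  reduce: (27/79)
  reciprocity: (27/79) -> -(79/27)
  reduce: (25/27)
  reciprocity: (25/27) -> +(27/25)
  reduce: (2/25)
  pull out 2: (2/25) = +1  (since 25 mod 8 = 1)
  (1/25) = 1
Product of signs = -1
(343/659) = -1

-1


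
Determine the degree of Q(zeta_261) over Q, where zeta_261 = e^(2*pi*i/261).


The degree equals Euler's totient phi(261).
261 = 3^2 * 29
phi(261) = 168

168


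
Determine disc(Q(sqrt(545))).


For K = Q(sqrt(d)) with d squarefree: disc(K) = d if d = 1 mod 4, and disc(K) = 4d if d = 2 or 3 mod 4.
Here d = 545, and d mod 4 = 1.
d = 1 mod 4 (O_K = Z[(1+sqrt(d))/2]), so disc(K) = d = 545

545


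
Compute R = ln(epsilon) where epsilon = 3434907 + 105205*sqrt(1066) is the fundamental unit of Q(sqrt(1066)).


epsilon = 3434907 + 105205*sqrt(1066)
= 6.8698e+06
R = ln(6.8698e+06)
= 15.7426

15.7426


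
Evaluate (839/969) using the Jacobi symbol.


Compute (839/969) via quadratic reciprocity:
  reciprocity: (839/969) -> +(969/839)
  reduce: (130/839)
  pull out 2: (2/839) = +1  (since 839 mod 8 = 7)
  reciprocity: (65/839) -> +(839/65)
  reduce: (59/65)
  reciprocity: (59/65) -> +(65/59)
  reduce: (6/59)
  pull out 2: (2/59) = -1  (since 59 mod 8 = 3)
  reciprocity: (3/59) -> -(59/3)
  reduce: (2/3)
  pull out 2: (2/3) = -1  (since 3 mod 8 = 3)
  (1/3) = 1
Product of signs = -1

-1


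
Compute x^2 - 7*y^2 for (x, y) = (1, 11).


x^2 - d*y^2
= 1^2 - 7*11^2
= 1 - 847
= -846

-846


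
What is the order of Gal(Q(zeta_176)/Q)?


|Gal(Q(zeta_176)/Q)| = phi(176)
= 80

80


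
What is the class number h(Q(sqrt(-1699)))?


K = Q(sqrt(-1699)). d mod 4 = 1, so D = disc(K) = d = -1699
h(K) equals the number of primitive reduced positive-definite forms (a, b, c) = a*x^2 + b*x*y + c*y^2 with b^2 - 4ac = D,
where reduced means |b| <= a <= c, with b >= 0 whenever |b| = a or a = c, and primitive means gcd(a, b, c) = 1.
Reduced forces 3a^2 <= |D| = 1699, so 1 <= a <= 23; b must have the parity of D, and c = (b^2 - D)/(4a) must be an integer >= a.
Enumerate a = 1..23, b in [-a, a]:
  a=1: (1, 1, 425)  [1]
  a=2..4: none
  a=5: (5, -1, 85), (5, 1, 85)  [2]
  a=6: none
  a=7: (7, -3, 61), (7, 3, 61)  [2]
  a=8..12: none
  a=13: (13, -11, 35), (13, 11, 35)  [2]
  a=14..16: none
  a=17: (17, -1, 25), (17, 1, 25)  [2]
  a=18: none
  a=19: (19, -7, 23), (19, 7, 23)  [2]
  a=20..23: none
Total reduced forms: 1 + 2 + 2 + 2 + 2 + 2 = 11
h = 11

11


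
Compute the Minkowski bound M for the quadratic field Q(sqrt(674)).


d = 674, d mod 4 = 2, so disc(K) = 4d = 2696; |disc(K)| = 2696
Real quadratic field, so n = 2, s = r2 = 0, r1 = 2
M = (n!/n^n) * (4/pi)^s * sqrt(|disc(K)|) = (2!/2^2) * (4/pi)^0 * sqrt(2696)
= 0.5 * 1.000000 * 51.923020
= 25.9615

25.9615


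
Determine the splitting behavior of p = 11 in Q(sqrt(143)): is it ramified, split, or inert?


K = Q(sqrt(143)). Since d mod 4 = 3, disc(K) = 572.
Check p | disc: 572 mod 11 = 0.
p divides disc, so p ramifies: (p) = P^2 with e=2, f=1, g=1.
Therefore p is ramified.

ramified


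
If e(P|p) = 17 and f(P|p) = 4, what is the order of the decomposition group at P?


|D_P| = e * f
= 17 * 4
= 68

68


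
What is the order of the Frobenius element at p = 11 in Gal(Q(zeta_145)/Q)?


The Frobenius at p in Gal(Q(zeta_n)/Q) = (Z/nZ)* is the class of p, so its order is ord_145(11), the smallest k >= 1 with 11^k = 1 mod 145.
n = 145 = 5 * 29, phi(145) = 112; the order divides phi(n).
Divisors of 112: 1, 2, 4, 7, 8, 14, 16, 28, 56, 112
Repeated squaring mod 145: 11^1 = 11, 11^2 = 121, 11^4 = 141, 11^8 = 16, 11^16 = 111, 11^32 = 141, 11^64 = 16
Test divisors in increasing order:
  k=1: 11^1 = 11 mod 145
  k=2: 11^2 = 121 mod 145
  k=4: 11^4 = 141 mod 145
  k=7: 11^7 = 141 * 121 * 11 = 41 mod 145
  k=8: 11^8 = 16 mod 145
  k=14: 11^14 = 16 * 141 * 121 = 86 mod 145
  k=16: 11^16 = 111 mod 145
  k=28: 11^28 = 111 * 16 * 141 = 1 mod 145  <- first divisor giving 1
Order = 28

28


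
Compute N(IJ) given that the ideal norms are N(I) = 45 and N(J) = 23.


N(IJ) = N(I) * N(J)
= 45 * 23
= 1035

1035


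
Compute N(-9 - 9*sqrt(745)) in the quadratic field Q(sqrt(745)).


N(a + b*sqrt(d)) = a^2 - d*b^2
= (-9)^2 - (745)*(-9)^2
= 81 - 60345
= -60264

-60264


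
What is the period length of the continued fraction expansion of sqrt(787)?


Run the CF algorithm for sqrt(787).
a_0 = floor(sqrt(787)) = 28; set m_0=0, q_0=1.
Recurrence: m' = q*a - m,  q' = (d - m'^2)/q,  a' = floor((a_0 + m')/q').
  step 1: m=28, q=3, a=18
  step 2: m=26, q=37, a=1
  step 3: m=11, q=18, a=2
  step 4: m=25, q=9, a=5
  step 5: m=20, q=43, a=1
  step 6: m=23, q=6, a=8
  step 7: m=25, q=27, a=1
  step 8: m=2, q=29, a=1
  step 9: m=27, q=2, a=27
  step 10: m=27, q=29, a=1
  step 11: m=2, q=27, a=1
  step 12: m=25, q=6, a=8
  step 13: m=23, q=43, a=1
  step 14: m=20, q=9, a=5
  step 15: m=25, q=18, a=2
  step 16: m=11, q=37, a=1
  step 17: m=26, q=3, a=18
  step 18: m=28, q=1, a=56
a_18 = 2*a_0 = 56, so the period closes here.
sqrt(787) = [28; 18, 1, 2, 5, 1, 8, 1, 1, 27, 1, 1, 8, 1, 5, 2, 1, 18, 56]
Period length = 18

18


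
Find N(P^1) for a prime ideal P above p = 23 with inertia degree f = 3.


N(P^a) = p^(a*f)
= 23^(1*3)
= 23^3
= 12167

12167


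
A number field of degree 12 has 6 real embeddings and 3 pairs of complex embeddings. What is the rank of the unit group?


By Dirichlet's unit theorem:
rank = r1 + r2 - 1
= 6 + 3 - 1
= 8

8


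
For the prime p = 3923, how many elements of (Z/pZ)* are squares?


For prime p, the number of non-zero quadratic residues is (p-1)/2.
= (3923-1)/2
= 1961

1961


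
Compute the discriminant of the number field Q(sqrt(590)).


For K = Q(sqrt(d)) with d squarefree: disc(K) = d if d = 1 mod 4, and disc(K) = 4d if d = 2 or 3 mod 4.
Here d = 590, and d mod 4 = 2.
d = 2 mod 4, not 1 (O_K = Z[sqrt(d)]), so disc(K) = 4d = 4 * (590) = 2360

2360


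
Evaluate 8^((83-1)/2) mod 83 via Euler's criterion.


p = 83 is prime and the exponent is (p-1)/2 = 41, so by Euler's criterion 8^41 = (8/83) = +1 or -1 mod 83.
Compute by square-and-multiply:
  41 = 32 + 8 + 1 (binary 101001)
  Repeated squaring mod 83: 8^1 = 8, 8^2 = 64, 8^4 = 29, 8^8 = 11, 8^16 = 38, 8^32 = 33
  8^41 = 8^32 * 8^8 * 8^1 = 33 * 11 * 8 mod 83
    33 * 11 = 363 = 31 mod 83
    31 * 8 = 248 = 82 mod 83
  8^41 = 82 mod 83
Result 82 = p - 1 = -1 mod 83: 8 is a quadratic non-residue mod 83. As a residue in [0, p-1] the value is 82.
8^41 mod 83 = 82

82


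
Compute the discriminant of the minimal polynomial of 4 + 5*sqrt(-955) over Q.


The element 4 + 5*sqrt(-955) has minimal polynomial:
x^2 - 8*x + 23891
Discriminant = (-8)^2 - 4*(23891)
= 64 - 95564
= -95500

-95500


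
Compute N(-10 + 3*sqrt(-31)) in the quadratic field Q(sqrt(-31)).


N(a + b*sqrt(d)) = a^2 - d*b^2
= (-10)^2 - (-31)*(3)^2
= 100 + 279
= 379

379


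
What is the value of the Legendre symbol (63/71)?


p = 71 is prime, so compute (63/71) with the reciprocity algorithm (Jacobi-symbol steps: pull out 2s via (2/n), flip via reciprocity, reduce):
  reciprocity: (63/71) -> -(71/63)
  reduce: (8/63)
  pull out 2: (2/63) = +1  (since 63 mod 8 = 7)
  pull out 2: (2/63) = +1  (since 63 mod 8 = 7)
  pull out 2: (2/63) = +1  (since 63 mod 8 = 7)
  (1/63) = 1
Product of signs = -1
(63/71) = -1

-1


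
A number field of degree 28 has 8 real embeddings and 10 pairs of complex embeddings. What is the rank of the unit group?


By Dirichlet's unit theorem:
rank = r1 + r2 - 1
= 8 + 10 - 1
= 17

17


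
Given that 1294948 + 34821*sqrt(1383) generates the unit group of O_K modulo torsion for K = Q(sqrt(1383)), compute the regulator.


epsilon = 1294948 + 34821*sqrt(1383)
= 2.5899e+06
R = ln(2.5899e+06)
= 14.7671

14.7671


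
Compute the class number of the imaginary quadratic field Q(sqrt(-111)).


K = Q(sqrt(-111)). d mod 4 = 1, so D = disc(K) = d = -111
h(K) equals the number of primitive reduced positive-definite forms (a, b, c) = a*x^2 + b*x*y + c*y^2 with b^2 - 4ac = D,
where reduced means |b| <= a <= c, with b >= 0 whenever |b| = a or a = c, and primitive means gcd(a, b, c) = 1.
Reduced forces 3a^2 <= |D| = 111, so 1 <= a <= 6; b must have the parity of D, and c = (b^2 - D)/(4a) must be an integer >= a.
Enumerate a = 1..6, b in [-a, a]:
  a=1: (1, 1, 28)  [1]
  a=2: (2, -1, 14), (2, 1, 14)  [2]
  a=3: (3, 3, 10)  [1]
  a=4: (4, -1, 7), (4, 1, 7)  [2]
  a=5: (5, -3, 6), (5, 3, 6)  [2]
  a=6: none
Total reduced forms: 1 + 2 + 1 + 2 + 2 = 8
h = 8

8


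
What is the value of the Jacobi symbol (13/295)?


Compute (13/295) via quadratic reciprocity:
  reciprocity: (13/295) -> +(295/13)
  reduce: (9/13)
  reciprocity: (9/13) -> +(13/9)
  reduce: (4/9)
  pull out 2: (2/9) = +1  (since 9 mod 8 = 1)
  pull out 2: (2/9) = +1  (since 9 mod 8 = 1)
  (1/9) = 1
Product of signs = 1

1


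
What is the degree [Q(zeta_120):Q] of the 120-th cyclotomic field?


The degree equals Euler's totient phi(120).
120 = 2^3 * 3 * 5
phi(120) = 32

32


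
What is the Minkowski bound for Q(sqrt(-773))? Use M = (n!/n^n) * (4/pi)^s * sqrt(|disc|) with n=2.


d = -773, d mod 4 = 3, so disc(K) = 4d = -3092; |disc(K)| = 3092
Imaginary quadratic field, so n = 2, s = r2 = 1, r1 = 0
M = (n!/n^n) * (4/pi)^s * sqrt(|disc(K)|) = (2!/2^2) * (4/pi)^1 * sqrt(3092)
= 0.5 * 1.273240 * 55.605755
= 35.3997

35.3997


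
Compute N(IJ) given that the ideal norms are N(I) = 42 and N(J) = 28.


N(IJ) = N(I) * N(J)
= 42 * 28
= 1176

1176


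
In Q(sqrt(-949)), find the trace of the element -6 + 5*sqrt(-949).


Tr(a + b*sqrt(d)) = (a + b*sqrt(d)) + (a - b*sqrt(d)) = 2a
= 2 * (-6)
= -12

-12


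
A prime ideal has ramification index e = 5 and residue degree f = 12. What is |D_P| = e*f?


|D_P| = e * f
= 5 * 12
= 60

60


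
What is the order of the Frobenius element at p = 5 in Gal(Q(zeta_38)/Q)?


The Frobenius at p in Gal(Q(zeta_n)/Q) = (Z/nZ)* is the class of p, so its order is ord_38(5), the smallest k >= 1 with 5^k = 1 mod 38.
n = 38 = 2 * 19, phi(38) = 18; the order divides phi(n).
Divisors of 18: 1, 2, 3, 6, 9, 18
Repeated squaring mod 38: 5^1 = 5, 5^2 = 25, 5^4 = 17, 5^8 = 23, 5^16 = 35
Test divisors in increasing order:
  k=1: 5^1 = 5 mod 38
  k=2: 5^2 = 25 mod 38
  k=3: 5^3 = 25 * 5 = 11 mod 38
  k=6: 5^6 = 17 * 25 = 7 mod 38
  k=9: 5^9 = 23 * 5 = 1 mod 38  <- first divisor giving 1
Order = 9

9


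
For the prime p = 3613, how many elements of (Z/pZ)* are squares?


For prime p, the number of non-zero quadratic residues is (p-1)/2.
= (3613-1)/2
= 1806

1806


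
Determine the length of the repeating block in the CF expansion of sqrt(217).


Run the CF algorithm for sqrt(217).
a_0 = floor(sqrt(217)) = 14; set m_0=0, q_0=1.
Recurrence: m' = q*a - m,  q' = (d - m'^2)/q,  a' = floor((a_0 + m')/q').
  step 1: m=14, q=21, a=1
  step 2: m=7, q=8, a=2
  step 3: m=9, q=17, a=1
  step 4: m=8, q=9, a=2
  step 5: m=10, q=13, a=1
  step 6: m=3, q=16, a=1
  step 7: m=13, q=3, a=9
  step 8: m=14, q=7, a=4
  step 9: m=14, q=3, a=9
  step 10: m=13, q=16, a=1
  step 11: m=3, q=13, a=1
  step 12: m=10, q=9, a=2
  step 13: m=8, q=17, a=1
  step 14: m=9, q=8, a=2
  step 15: m=7, q=21, a=1
  step 16: m=14, q=1, a=28
a_16 = 2*a_0 = 28, so the period closes here.
sqrt(217) = [14; 1, 2, 1, 2, 1, 1, 9, 4, 9, 1, 1, 2, 1, 2, 1, 28]
Period length = 16

16


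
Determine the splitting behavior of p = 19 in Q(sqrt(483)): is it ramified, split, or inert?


K = Q(sqrt(483)). Since d mod 4 = 3, disc(K) = 1932.
Check p | disc: 1932 mod 19 = 13.
p does not divide disc. Compute Legendre symbol (d/p):
8^((19-1)/2) mod 19 = -1
(d/p) = -1, so p is inert: (p) stays prime with e=1, f=2, g=1.
Therefore p is inert.

inert


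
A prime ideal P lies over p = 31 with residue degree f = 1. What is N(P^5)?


N(P^a) = p^(a*f)
= 31^(5*1)
= 31^5
= 28629151

28629151


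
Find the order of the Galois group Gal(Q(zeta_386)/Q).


|Gal(Q(zeta_386)/Q)| = phi(386)
= 192

192


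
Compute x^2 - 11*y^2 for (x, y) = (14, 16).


x^2 - d*y^2
= 14^2 - 11*16^2
= 196 - 2816
= -2620

-2620


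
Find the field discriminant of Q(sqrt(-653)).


For K = Q(sqrt(d)) with d squarefree: disc(K) = d if d = 1 mod 4, and disc(K) = 4d if d = 2 or 3 mod 4.
Here d = -653, and d mod 4 = 3.
d = 3 mod 4, not 1 (O_K = Z[sqrt(d)]), so disc(K) = 4d = 4 * (-653) = -2612

-2612


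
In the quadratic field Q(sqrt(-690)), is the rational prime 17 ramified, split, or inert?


K = Q(sqrt(-690)). Since d mod 4 = 2, disc(K) = -2760.
Check p | disc: -2760 mod 17 = 11.
p does not divide disc. Compute Legendre symbol (d/p):
7^((17-1)/2) mod 17 = -1
(d/p) = -1, so p is inert: (p) stays prime with e=1, f=2, g=1.
Therefore p is inert.

inert


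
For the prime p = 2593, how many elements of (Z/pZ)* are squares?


For prime p, the number of non-zero quadratic residues is (p-1)/2.
= (2593-1)/2
= 1296

1296


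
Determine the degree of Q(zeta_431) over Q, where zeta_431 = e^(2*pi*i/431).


The degree equals Euler's totient phi(431).
431 = 431
phi(431) = 430

430


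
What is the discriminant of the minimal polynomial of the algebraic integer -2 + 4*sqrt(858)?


The element -2 + 4*sqrt(858) has minimal polynomial:
x^2 + 4*x - 13724
Discriminant = (4)^2 - 4*(-13724)
= 16 + 54896
= 54912

54912


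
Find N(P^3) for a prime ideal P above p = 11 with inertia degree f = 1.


N(P^a) = p^(a*f)
= 11^(3*1)
= 11^3
= 1331

1331


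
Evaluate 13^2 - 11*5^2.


x^2 - d*y^2
= 13^2 - 11*5^2
= 169 - 275
= -106

-106


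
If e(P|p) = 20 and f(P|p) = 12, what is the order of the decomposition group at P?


|D_P| = e * f
= 20 * 12
= 240

240


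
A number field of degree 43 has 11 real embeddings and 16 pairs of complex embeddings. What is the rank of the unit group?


By Dirichlet's unit theorem:
rank = r1 + r2 - 1
= 11 + 16 - 1
= 26

26


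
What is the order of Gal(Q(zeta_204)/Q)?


|Gal(Q(zeta_204)/Q)| = phi(204)
= 64

64


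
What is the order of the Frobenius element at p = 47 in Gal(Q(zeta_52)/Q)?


The Frobenius at p in Gal(Q(zeta_n)/Q) = (Z/nZ)* is the class of p, so its order is ord_52(47), the smallest k >= 1 with 47^k = 1 mod 52.
n = 52 = 2^2 * 13, phi(52) = 24; the order divides phi(n).
Divisors of 24: 1, 2, 3, 4, 6, 8, 12, 24
Repeated squaring mod 52: 47^1 = 47, 47^2 = 25, 47^4 = 1, 47^8 = 1, 47^16 = 1
Test divisors in increasing order:
  k=1: 47^1 = 47 mod 52
  k=2: 47^2 = 25 mod 52
  k=3: 47^3 = 25 * 47 = 31 mod 52
  k=4: 47^4 = 1 mod 52  <- first divisor giving 1
Order = 4

4


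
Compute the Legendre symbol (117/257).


p = 257 is prime, so compute (117/257) with the reciprocity algorithm (Jacobi-symbol steps: pull out 2s via (2/n), flip via reciprocity, reduce):
  reciprocity: (117/257) -> +(257/117)
  reduce: (23/117)
  reciprocity: (23/117) -> +(117/23)
  reduce: (2/23)
  pull out 2: (2/23) = +1  (since 23 mod 8 = 7)
  (1/23) = 1
Product of signs = 1
(117/257) = 1

1


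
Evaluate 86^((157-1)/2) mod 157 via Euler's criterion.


p = 157 is prime and the exponent is (p-1)/2 = 78, so by Euler's criterion 86^78 = (86/157) = +1 or -1 mod 157.
Compute by square-and-multiply:
  78 = 64 + 8 + 4 + 2 (binary 1001110)
  Repeated squaring mod 157: 86^1 = 86, 86^2 = 17, 86^4 = 132, 86^8 = 154, 86^16 = 9, 86^32 = 81, 86^64 = 124
  86^78 = 86^64 * 86^8 * 86^4 * 86^2 = 124 * 154 * 132 * 17 mod 157
    124 * 154 = 19096 = 99 mod 157
    99 * 132 = 13068 = 37 mod 157
    37 * 17 = 629 = 1 mod 157
  86^78 = 1 mod 157
Result 1: 86 is a quadratic residue mod 157.
86^78 mod 157 = 1

1


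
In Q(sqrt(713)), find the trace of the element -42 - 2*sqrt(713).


Tr(a + b*sqrt(d)) = (a + b*sqrt(d)) + (a - b*sqrt(d)) = 2a
= 2 * (-42)
= -84

-84


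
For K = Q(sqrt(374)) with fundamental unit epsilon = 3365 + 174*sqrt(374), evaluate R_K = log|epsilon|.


epsilon = 3365 + 174*sqrt(374)
= 6729.9999
R = ln(6729.9999)
= 8.8143

8.8143


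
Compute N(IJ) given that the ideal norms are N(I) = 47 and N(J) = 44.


N(IJ) = N(I) * N(J)
= 47 * 44
= 2068

2068


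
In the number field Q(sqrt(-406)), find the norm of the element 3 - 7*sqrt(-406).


N(a + b*sqrt(d)) = a^2 - d*b^2
= (3)^2 - (-406)*(-7)^2
= 9 + 19894
= 19903

19903


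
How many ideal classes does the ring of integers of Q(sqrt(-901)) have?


K = Q(sqrt(-901)). d mod 4 = 3, so D = disc(K) = 4d = -3604
h(K) equals the number of primitive reduced positive-definite forms (a, b, c) = a*x^2 + b*x*y + c*y^2 with b^2 - 4ac = D,
where reduced means |b| <= a <= c, with b >= 0 whenever |b| = a or a = c, and primitive means gcd(a, b, c) = 1.
Reduced forces 3a^2 <= |D| = 3604, so 1 <= a <= 34; b must have the parity of D, and c = (b^2 - D)/(4a) must be an integer >= a.
Enumerate a = 1..34, b in [-a, a]:
  a=1: (1, 0, 901)  [1]
  a=2: (2, 2, 451)  [1]
  a=3..4: none
  a=5: (5, -4, 181), (5, 4, 181)  [2]
  a=6: none
  a=7: (7, -6, 130), (7, 6, 130)  [2]
  a=8..9: none
  a=10: (10, -6, 91), (10, 6, 91)  [2]
  a=11: (11, -2, 82), (11, 2, 82)  [2]
  a=12: none
  a=13: (13, -6, 70), (13, 6, 70)  [2]
  a=14: (14, -6, 65), (14, 6, 65)  [2]
  a=15..16: none
  a=17: (17, 0, 53)  [1]
  a=18: none
  a=19: (19, -14, 50), (19, 14, 50)  [2]
  a=20..21: none
  a=22: (22, -2, 41), (22, 2, 41)  [2]
  a=23..24: none
  a=25: (25, -14, 38), (25, 14, 38)  [2]
  a=26: (26, -6, 35), (26, 6, 35)  [2]
  a=27..33: none
  a=34: (34, 34, 35)  [1]
Total reduced forms: 1 + 1 + 2 + 2 + 2 + 2 + 2 + 2 + 1 + 2 + 2 + 2 + 2 + 1 = 24
h = 24

24


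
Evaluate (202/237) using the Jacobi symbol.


Compute (202/237) via quadratic reciprocity:
  pull out 2: (2/237) = -1  (since 237 mod 8 = 5)
  reciprocity: (101/237) -> +(237/101)
  reduce: (35/101)
  reciprocity: (35/101) -> +(101/35)
  reduce: (31/35)
  reciprocity: (31/35) -> -(35/31)
  reduce: (4/31)
  pull out 2: (2/31) = +1  (since 31 mod 8 = 7)
  pull out 2: (2/31) = +1  (since 31 mod 8 = 7)
  (1/31) = 1
Product of signs = 1

1


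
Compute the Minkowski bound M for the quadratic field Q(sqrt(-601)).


d = -601, d mod 4 = 3, so disc(K) = 4d = -2404; |disc(K)| = 2404
Imaginary quadratic field, so n = 2, s = r2 = 1, r1 = 0
M = (n!/n^n) * (4/pi)^s * sqrt(|disc(K)|) = (2!/2^2) * (4/pi)^1 * sqrt(2404)
= 0.5 * 1.273240 * 49.030603
= 31.2139

31.2139


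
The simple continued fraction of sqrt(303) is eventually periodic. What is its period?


Run the CF algorithm for sqrt(303).
a_0 = floor(sqrt(303)) = 17; set m_0=0, q_0=1.
Recurrence: m' = q*a - m,  q' = (d - m'^2)/q,  a' = floor((a_0 + m')/q').
  step 1: m=17, q=14, a=2
  step 2: m=11, q=13, a=2
  step 3: m=15, q=6, a=5
  step 4: m=15, q=13, a=2
  step 5: m=11, q=14, a=2
  step 6: m=17, q=1, a=34
a_6 = 2*a_0 = 34, so the period closes here.
sqrt(303) = [17; 2, 2, 5, 2, 2, 34]
Period length = 6

6


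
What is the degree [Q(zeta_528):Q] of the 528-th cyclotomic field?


The degree equals Euler's totient phi(528).
528 = 2^4 * 3 * 11
phi(528) = 160

160


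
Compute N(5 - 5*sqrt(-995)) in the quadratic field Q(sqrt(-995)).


N(a + b*sqrt(d)) = a^2 - d*b^2
= (5)^2 - (-995)*(-5)^2
= 25 + 24875
= 24900

24900


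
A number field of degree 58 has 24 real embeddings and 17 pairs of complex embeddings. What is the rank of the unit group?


By Dirichlet's unit theorem:
rank = r1 + r2 - 1
= 24 + 17 - 1
= 40

40


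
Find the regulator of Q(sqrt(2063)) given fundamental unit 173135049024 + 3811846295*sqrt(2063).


epsilon = 173135049024 + 3811846295*sqrt(2063)
= 3.4627e+11
R = ln(3.4627e+11)
= 26.5705

26.5705


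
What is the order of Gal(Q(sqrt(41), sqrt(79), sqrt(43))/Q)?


The 3 square roots of distinct primes are multiplicatively independent over Q,
so [K:Q] = 2^3 and Gal(K/Q) is isomorphic to (Z/2Z)^3.
|Gal| = 2^3 = 8

8


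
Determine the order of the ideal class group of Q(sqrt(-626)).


K = Q(sqrt(-626)). d mod 4 = 2, so D = disc(K) = 4d = -2504
h(K) equals the number of primitive reduced positive-definite forms (a, b, c) = a*x^2 + b*x*y + c*y^2 with b^2 - 4ac = D,
where reduced means |b| <= a <= c, with b >= 0 whenever |b| = a or a = c, and primitive means gcd(a, b, c) = 1.
Reduced forces 3a^2 <= |D| = 2504, so 1 <= a <= 28; b must have the parity of D, and c = (b^2 - D)/(4a) must be an integer >= a.
Enumerate a = 1..28, b in [-a, a]:
  a=1: (1, 0, 626)  [1]
  a=2: (2, 0, 313)  [1]
  a=3: (3, -2, 209), (3, 2, 209)  [2]
  a=4: none
  a=5: (5, -4, 126), (5, 4, 126)  [2]
  a=6: (6, -4, 105), (6, 4, 105)  [2]
  a=7: (7, -4, 90), (7, 4, 90)  [2]
  a=8: none
  a=9: (9, -4, 70), (9, 4, 70)  [2]
  a=10: (10, -4, 63), (10, 4, 63)  [2]
  a=11: (11, -2, 57), (11, 2, 57)  [2]
  a=12..13: none
  a=14: (14, -4, 45), (14, 4, 45)  [2]
  a=15: (15, -14, 45), (15, -4, 42), (15, 4, 42), (15, 14, 45)  [4]
  a=16..17: none
  a=18: (18, -4, 35), (18, 4, 35)  [2]
  a=19: (19, -2, 33), (19, 2, 33)  [2]
  a=20: none
  a=21: (21, -10, 31), (21, -4, 30), (21, 4, 30), (21, 10, 31)  [4]
  a=22: (22, -20, 33), (22, 20, 33)  [2]
  a=23: (23, -16, 30), (23, 16, 30)  [2]
  a=24: none
  a=25: (25, -14, 27), (25, 14, 27)  [2]
  a=26..28: none
Total reduced forms: 1 + 1 + 2 + 2 + 2 + 2 + 2 + 2 + 2 + 2 + 4 + 2 + 2 + 4 + 2 + 2 + 2 = 36
h = 36

36


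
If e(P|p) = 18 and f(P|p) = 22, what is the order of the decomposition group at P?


|D_P| = e * f
= 18 * 22
= 396

396


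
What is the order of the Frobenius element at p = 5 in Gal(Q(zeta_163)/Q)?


The Frobenius at p in Gal(Q(zeta_n)/Q) = (Z/nZ)* is the class of p, so its order is ord_163(5), the smallest k >= 1 with 5^k = 1 mod 163.
n = 163 = 163, phi(163) = 162; the order divides phi(n).
Divisors of 162: 1, 2, 3, 6, 9, 18, 27, 54, 81, 162
Repeated squaring mod 163: 5^1 = 5, 5^2 = 25, 5^4 = 136, 5^8 = 77, 5^16 = 61, 5^32 = 135, 5^64 = 132, 5^128 = 146
Test divisors in increasing order:
  k=1: 5^1 = 5 mod 163
  k=2: 5^2 = 25 mod 163
  k=3: 5^3 = 25 * 5 = 125 mod 163
  k=6: 5^6 = 136 * 25 = 140 mod 163
  k=9: 5^9 = 77 * 5 = 59 mod 163
  k=18: 5^18 = 61 * 25 = 58 mod 163
  k=27: 5^27 = 61 * 77 * 25 * 5 = 162 mod 163
  k=54: 5^54 = 135 * 61 * 136 * 25 = 1 mod 163  <- first divisor giving 1
Order = 54

54


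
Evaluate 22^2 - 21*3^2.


x^2 - d*y^2
= 22^2 - 21*3^2
= 484 - 189
= 295

295


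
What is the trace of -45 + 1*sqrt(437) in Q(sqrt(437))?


Tr(a + b*sqrt(d)) = (a + b*sqrt(d)) + (a - b*sqrt(d)) = 2a
= 2 * (-45)
= -90

-90


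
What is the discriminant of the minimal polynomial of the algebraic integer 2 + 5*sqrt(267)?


The element 2 + 5*sqrt(267) has minimal polynomial:
x^2 - 4*x - 6671
Discriminant = (-4)^2 - 4*(-6671)
= 16 + 26684
= 26700

26700


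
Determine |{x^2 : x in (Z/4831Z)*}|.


For prime p, the number of non-zero quadratic residues is (p-1)/2.
= (4831-1)/2
= 2415

2415


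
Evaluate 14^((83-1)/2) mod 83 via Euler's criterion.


p = 83 is prime and the exponent is (p-1)/2 = 41, so by Euler's criterion 14^41 = (14/83) = +1 or -1 mod 83.
Compute by square-and-multiply:
  41 = 32 + 8 + 1 (binary 101001)
  Repeated squaring mod 83: 14^1 = 14, 14^2 = 30, 14^4 = 70, 14^8 = 3, 14^16 = 9, 14^32 = 81
  14^41 = 14^32 * 14^8 * 14^1 = 81 * 3 * 14 mod 83
    81 * 3 = 243 = 77 mod 83
    77 * 14 = 1078 = 82 mod 83
  14^41 = 82 mod 83
Result 82 = p - 1 = -1 mod 83: 14 is a quadratic non-residue mod 83. As a residue in [0, p-1] the value is 82.
14^41 mod 83 = 82

82


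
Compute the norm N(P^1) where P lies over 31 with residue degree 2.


N(P^a) = p^(a*f)
= 31^(1*2)
= 31^2
= 961

961


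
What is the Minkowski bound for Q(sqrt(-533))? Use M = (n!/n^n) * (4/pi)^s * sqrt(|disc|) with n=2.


d = -533, d mod 4 = 3, so disc(K) = 4d = -2132; |disc(K)| = 2132
Imaginary quadratic field, so n = 2, s = r2 = 1, r1 = 0
M = (n!/n^n) * (4/pi)^s * sqrt(|disc(K)|) = (2!/2^2) * (4/pi)^1 * sqrt(2132)
= 0.5 * 1.273240 * 46.173586
= 29.3950

29.3950


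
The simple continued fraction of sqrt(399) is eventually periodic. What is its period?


Run the CF algorithm for sqrt(399).
a_0 = floor(sqrt(399)) = 19; set m_0=0, q_0=1.
Recurrence: m' = q*a - m,  q' = (d - m'^2)/q,  a' = floor((a_0 + m')/q').
  step 1: m=19, q=38, a=1
  step 2: m=19, q=1, a=38
a_2 = 2*a_0 = 38, so the period closes here.
sqrt(399) = [19; 1, 38]
Period length = 2

2


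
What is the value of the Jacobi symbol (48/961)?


Compute (48/961) via quadratic reciprocity:
  pull out 2: (2/961) = +1  (since 961 mod 8 = 1)
  pull out 2: (2/961) = +1  (since 961 mod 8 = 1)
  pull out 2: (2/961) = +1  (since 961 mod 8 = 1)
  pull out 2: (2/961) = +1  (since 961 mod 8 = 1)
  reciprocity: (3/961) -> +(961/3)
  reduce: (1/3)
  (1/3) = 1
Product of signs = 1

1


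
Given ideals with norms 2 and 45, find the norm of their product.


N(IJ) = N(I) * N(J)
= 2 * 45
= 90

90


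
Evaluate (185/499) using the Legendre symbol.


p = 499 is prime, so compute (185/499) with the reciprocity algorithm (Jacobi-symbol steps: pull out 2s via (2/n), flip via reciprocity, reduce):
  reciprocity: (185/499) -> +(499/185)
  reduce: (129/185)
  reciprocity: (129/185) -> +(185/129)
  reduce: (56/129)
  pull out 2: (2/129) = +1  (since 129 mod 8 = 1)
  pull out 2: (2/129) = +1  (since 129 mod 8 = 1)
  pull out 2: (2/129) = +1  (since 129 mod 8 = 1)
  reciprocity: (7/129) -> +(129/7)
  reduce: (3/7)
  reciprocity: (3/7) -> -(7/3)
  reduce: (1/3)
  (1/3) = 1
Product of signs = -1
(185/499) = -1

-1


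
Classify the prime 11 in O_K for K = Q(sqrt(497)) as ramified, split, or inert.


K = Q(sqrt(497)). Since d mod 4 = 1, disc(K) = 497.
Check p | disc: 497 mod 11 = 2.
p does not divide disc. Compute Legendre symbol (d/p):
2^((11-1)/2) mod 11 = -1
(d/p) = -1, so p is inert: (p) stays prime with e=1, f=2, g=1.
Therefore p is inert.

inert


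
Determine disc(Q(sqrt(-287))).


For K = Q(sqrt(d)) with d squarefree: disc(K) = d if d = 1 mod 4, and disc(K) = 4d if d = 2 or 3 mod 4.
Here d = -287, and d mod 4 = 1.
d = 1 mod 4 (O_K = Z[(1+sqrt(d))/2]), so disc(K) = d = -287

-287


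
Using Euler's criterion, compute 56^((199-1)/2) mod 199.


p = 199 is prime and the exponent is (p-1)/2 = 99, so by Euler's criterion 56^99 = (56/199) = +1 or -1 mod 199.
Compute by square-and-multiply:
  99 = 64 + 32 + 2 + 1 (binary 1100011)
  Repeated squaring mod 199: 56^1 = 56, 56^2 = 151, 56^4 = 115, 56^8 = 91, 56^16 = 122, 56^32 = 158, 56^64 = 89
  56^99 = 56^64 * 56^32 * 56^2 * 56^1 = 89 * 158 * 151 * 56 mod 199
    89 * 158 = 14062 = 132 mod 199
    132 * 151 = 19932 = 32 mod 199
    32 * 56 = 1792 = 1 mod 199
  56^99 = 1 mod 199
Result 1: 56 is a quadratic residue mod 199.
56^99 mod 199 = 1

1


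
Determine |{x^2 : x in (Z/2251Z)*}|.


For prime p, the number of non-zero quadratic residues is (p-1)/2.
= (2251-1)/2
= 1125

1125


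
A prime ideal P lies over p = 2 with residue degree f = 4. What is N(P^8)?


N(P^a) = p^(a*f)
= 2^(8*4)
= 2^32
= 4294967296

4294967296


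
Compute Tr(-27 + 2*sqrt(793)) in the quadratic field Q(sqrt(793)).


Tr(a + b*sqrt(d)) = (a + b*sqrt(d)) + (a - b*sqrt(d)) = 2a
= 2 * (-27)
= -54

-54


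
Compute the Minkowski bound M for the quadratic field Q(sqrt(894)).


d = 894, d mod 4 = 2, so disc(K) = 4d = 3576; |disc(K)| = 3576
Real quadratic field, so n = 2, s = r2 = 0, r1 = 2
M = (n!/n^n) * (4/pi)^s * sqrt(|disc(K)|) = (2!/2^2) * (4/pi)^0 * sqrt(3576)
= 0.5 * 1.000000 * 59.799666
= 29.8998

29.8998


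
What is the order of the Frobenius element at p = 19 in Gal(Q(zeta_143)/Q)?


The Frobenius at p in Gal(Q(zeta_n)/Q) = (Z/nZ)* is the class of p, so its order is ord_143(19), the smallest k >= 1 with 19^k = 1 mod 143.
n = 143 = 11 * 13, phi(143) = 120; the order divides phi(n).
Divisors of 120: 1, 2, 3, 4, 5, 6, 8, 10, 12, 15, 20, 24, 30, 40, 60, 120
Repeated squaring mod 143: 19^1 = 19, 19^2 = 75, 19^4 = 48, 19^8 = 16, 19^16 = 113, 19^32 = 42, 19^64 = 48
Test divisors in increasing order:
  k=1: 19^1 = 19 mod 143
  k=2: 19^2 = 75 mod 143
  k=3: 19^3 = 75 * 19 = 138 mod 143
  k=4: 19^4 = 48 mod 143
  k=5: 19^5 = 48 * 19 = 54 mod 143
  k=6: 19^6 = 48 * 75 = 25 mod 143
  k=8: 19^8 = 16 mod 143
  k=10: 19^10 = 16 * 75 = 56 mod 143
  k=12: 19^12 = 16 * 48 = 53 mod 143
  k=15: 19^15 = 16 * 48 * 75 * 19 = 21 mod 143
  k=20: 19^20 = 113 * 48 = 133 mod 143
  k=24: 19^24 = 113 * 16 = 92 mod 143
  k=30: 19^30 = 113 * 16 * 48 * 75 = 12 mod 143
  k=40: 19^40 = 42 * 16 = 100 mod 143
  k=60: 19^60 = 42 * 113 * 16 * 48 = 1 mod 143  <- first divisor giving 1
Order = 60

60


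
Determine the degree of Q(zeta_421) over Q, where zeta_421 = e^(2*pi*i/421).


The degree equals Euler's totient phi(421).
421 = 421
phi(421) = 420

420


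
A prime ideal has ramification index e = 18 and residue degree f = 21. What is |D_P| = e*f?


|D_P| = e * f
= 18 * 21
= 378

378


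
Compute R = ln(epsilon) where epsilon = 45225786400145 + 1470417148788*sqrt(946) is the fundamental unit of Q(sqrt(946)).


epsilon = 45225786400145 + 1470417148788*sqrt(946)
= 9.0452e+13
R = ln(9.0452e+13)
= 32.1358

32.1358


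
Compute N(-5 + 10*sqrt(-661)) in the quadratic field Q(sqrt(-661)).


N(a + b*sqrt(d)) = a^2 - d*b^2
= (-5)^2 - (-661)*(10)^2
= 25 + 66100
= 66125

66125


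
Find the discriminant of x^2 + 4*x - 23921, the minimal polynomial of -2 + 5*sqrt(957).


The element -2 + 5*sqrt(957) has minimal polynomial:
x^2 + 4*x - 23921
Discriminant = (4)^2 - 4*(-23921)
= 16 + 95684
= 95700

95700


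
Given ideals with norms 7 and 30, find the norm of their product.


N(IJ) = N(I) * N(J)
= 7 * 30
= 210

210


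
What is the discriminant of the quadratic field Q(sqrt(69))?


For K = Q(sqrt(d)) with d squarefree: disc(K) = d if d = 1 mod 4, and disc(K) = 4d if d = 2 or 3 mod 4.
Here d = 69, and d mod 4 = 1.
d = 1 mod 4 (O_K = Z[(1+sqrt(d))/2]), so disc(K) = d = 69

69


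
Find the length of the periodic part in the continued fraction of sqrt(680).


Run the CF algorithm for sqrt(680).
a_0 = floor(sqrt(680)) = 26; set m_0=0, q_0=1.
Recurrence: m' = q*a - m,  q' = (d - m'^2)/q,  a' = floor((a_0 + m')/q').
  step 1: m=26, q=4, a=13
  step 2: m=26, q=1, a=52
a_2 = 2*a_0 = 52, so the period closes here.
sqrt(680) = [26; 13, 52]
Period length = 2

2


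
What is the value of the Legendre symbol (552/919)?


p = 919 is prime, so compute (552/919) with the reciprocity algorithm (Jacobi-symbol steps: pull out 2s via (2/n), flip via reciprocity, reduce):
  pull out 2: (2/919) = +1  (since 919 mod 8 = 7)
  pull out 2: (2/919) = +1  (since 919 mod 8 = 7)
  pull out 2: (2/919) = +1  (since 919 mod 8 = 7)
  reciprocity: (69/919) -> +(919/69)
  reduce: (22/69)
  pull out 2: (2/69) = -1  (since 69 mod 8 = 5)
  reciprocity: (11/69) -> +(69/11)
  reduce: (3/11)
  reciprocity: (3/11) -> -(11/3)
  reduce: (2/3)
  pull out 2: (2/3) = -1  (since 3 mod 8 = 3)
  (1/3) = 1
Product of signs = -1
(552/919) = -1

-1


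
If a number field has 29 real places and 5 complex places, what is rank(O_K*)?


By Dirichlet's unit theorem:
rank = r1 + r2 - 1
= 29 + 5 - 1
= 33

33


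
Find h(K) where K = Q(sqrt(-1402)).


K = Q(sqrt(-1402)). d mod 4 = 2, so D = disc(K) = 4d = -5608
h(K) equals the number of primitive reduced positive-definite forms (a, b, c) = a*x^2 + b*x*y + c*y^2 with b^2 - 4ac = D,
where reduced means |b| <= a <= c, with b >= 0 whenever |b| = a or a = c, and primitive means gcd(a, b, c) = 1.
Reduced forces 3a^2 <= |D| = 5608, so 1 <= a <= 43; b must have the parity of D, and c = (b^2 - D)/(4a) must be an integer >= a.
Enumerate a = 1..43, b in [-a, a]:
  a=1: (1, 0, 1402)  [1]
  a=2: (2, 0, 701)  [1]
  a=3..16: none
  a=17: (17, -6, 83), (17, 6, 83)  [2]
  a=18: none
  a=19: (19, -4, 74), (19, 4, 74)  [2]
  a=20..22: none
  a=23: (23, -2, 61), (23, 2, 61)  [2]
  a=24..33: none
  a=34: (34, -28, 47), (34, 28, 47)  [2]
  a=35..36: none
  a=37: (37, -4, 38), (37, 4, 38)  [2]
  a=38..40: none
  a=41: (41, -38, 43), (41, 38, 43)  [2]
  a=42..43: none
Total reduced forms: 1 + 1 + 2 + 2 + 2 + 2 + 2 + 2 = 14
h = 14

14
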